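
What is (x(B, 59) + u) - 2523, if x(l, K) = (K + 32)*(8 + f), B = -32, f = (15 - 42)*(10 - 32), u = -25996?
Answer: 26263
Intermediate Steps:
f = 594 (f = -27*(-22) = 594)
x(l, K) = 19264 + 602*K (x(l, K) = (K + 32)*(8 + 594) = (32 + K)*602 = 19264 + 602*K)
(x(B, 59) + u) - 2523 = ((19264 + 602*59) - 25996) - 2523 = ((19264 + 35518) - 25996) - 2523 = (54782 - 25996) - 2523 = 28786 - 2523 = 26263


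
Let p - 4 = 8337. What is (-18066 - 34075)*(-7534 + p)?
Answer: -42077787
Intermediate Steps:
p = 8341 (p = 4 + 8337 = 8341)
(-18066 - 34075)*(-7534 + p) = (-18066 - 34075)*(-7534 + 8341) = -52141*807 = -42077787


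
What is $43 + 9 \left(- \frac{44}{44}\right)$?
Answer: $34$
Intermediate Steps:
$43 + 9 \left(- \frac{44}{44}\right) = 43 + 9 \left(\left(-44\right) \frac{1}{44}\right) = 43 + 9 \left(-1\right) = 43 - 9 = 34$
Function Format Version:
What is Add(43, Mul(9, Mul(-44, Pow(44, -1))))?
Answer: 34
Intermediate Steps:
Add(43, Mul(9, Mul(-44, Pow(44, -1)))) = Add(43, Mul(9, Mul(-44, Rational(1, 44)))) = Add(43, Mul(9, -1)) = Add(43, -9) = 34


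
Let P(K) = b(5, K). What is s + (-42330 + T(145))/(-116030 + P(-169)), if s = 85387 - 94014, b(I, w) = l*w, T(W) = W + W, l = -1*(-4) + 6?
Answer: -25388210/2943 ≈ -8626.6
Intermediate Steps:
l = 10 (l = 4 + 6 = 10)
T(W) = 2*W
b(I, w) = 10*w
P(K) = 10*K
s = -8627
s + (-42330 + T(145))/(-116030 + P(-169)) = -8627 + (-42330 + 2*145)/(-116030 + 10*(-169)) = -8627 + (-42330 + 290)/(-116030 - 1690) = -8627 - 42040/(-117720) = -8627 - 42040*(-1/117720) = -8627 + 1051/2943 = -25388210/2943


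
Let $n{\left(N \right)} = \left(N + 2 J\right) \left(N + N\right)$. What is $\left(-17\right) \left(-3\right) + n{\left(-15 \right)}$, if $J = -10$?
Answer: $1101$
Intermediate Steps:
$n{\left(N \right)} = 2 N \left(-20 + N\right)$ ($n{\left(N \right)} = \left(N + 2 \left(-10\right)\right) \left(N + N\right) = \left(N - 20\right) 2 N = \left(-20 + N\right) 2 N = 2 N \left(-20 + N\right)$)
$\left(-17\right) \left(-3\right) + n{\left(-15 \right)} = \left(-17\right) \left(-3\right) + 2 \left(-15\right) \left(-20 - 15\right) = 51 + 2 \left(-15\right) \left(-35\right) = 51 + 1050 = 1101$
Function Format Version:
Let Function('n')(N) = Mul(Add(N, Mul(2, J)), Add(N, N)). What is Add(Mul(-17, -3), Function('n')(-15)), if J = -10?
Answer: 1101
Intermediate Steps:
Function('n')(N) = Mul(2, N, Add(-20, N)) (Function('n')(N) = Mul(Add(N, Mul(2, -10)), Add(N, N)) = Mul(Add(N, -20), Mul(2, N)) = Mul(Add(-20, N), Mul(2, N)) = Mul(2, N, Add(-20, N)))
Add(Mul(-17, -3), Function('n')(-15)) = Add(Mul(-17, -3), Mul(2, -15, Add(-20, -15))) = Add(51, Mul(2, -15, -35)) = Add(51, 1050) = 1101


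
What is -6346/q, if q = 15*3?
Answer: -6346/45 ≈ -141.02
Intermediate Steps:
q = 45
-6346/q = -6346/45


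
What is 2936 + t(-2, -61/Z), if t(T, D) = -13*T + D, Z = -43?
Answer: 127427/43 ≈ 2963.4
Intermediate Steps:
t(T, D) = D - 13*T
2936 + t(-2, -61/Z) = 2936 + (-61/(-43) - 13*(-2)) = 2936 + (-61*(-1/43) + 26) = 2936 + (61/43 + 26) = 2936 + 1179/43 = 127427/43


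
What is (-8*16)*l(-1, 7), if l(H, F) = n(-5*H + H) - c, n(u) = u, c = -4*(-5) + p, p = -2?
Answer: 1792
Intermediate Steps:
c = 18 (c = -4*(-5) - 2 = 20 - 2 = 18)
l(H, F) = -18 - 4*H (l(H, F) = (-5*H + H) - 1*18 = -4*H - 18 = -18 - 4*H)
(-8*16)*l(-1, 7) = (-8*16)*(-18 - 4*(-1)) = -128*(-18 + 4) = -128*(-14) = 1792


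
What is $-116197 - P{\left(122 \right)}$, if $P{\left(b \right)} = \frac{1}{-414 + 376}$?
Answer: $- \frac{4415485}{38} \approx -1.162 \cdot 10^{5}$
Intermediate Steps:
$P{\left(b \right)} = - \frac{1}{38}$ ($P{\left(b \right)} = \frac{1}{-38} = - \frac{1}{38}$)
$-116197 - P{\left(122 \right)} = -116197 - - \frac{1}{38} = -116197 + \frac{1}{38} = - \frac{4415485}{38}$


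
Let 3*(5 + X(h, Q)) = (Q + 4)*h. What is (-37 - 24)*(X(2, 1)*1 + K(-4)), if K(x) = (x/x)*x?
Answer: 1037/3 ≈ 345.67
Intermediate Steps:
K(x) = x (K(x) = 1*x = x)
X(h, Q) = -5 + h*(4 + Q)/3 (X(h, Q) = -5 + ((Q + 4)*h)/3 = -5 + ((4 + Q)*h)/3 = -5 + (h*(4 + Q))/3 = -5 + h*(4 + Q)/3)
(-37 - 24)*(X(2, 1)*1 + K(-4)) = (-37 - 24)*((-5 + (4/3)*2 + (⅓)*1*2)*1 - 4) = -61*((-5 + 8/3 + ⅔)*1 - 4) = -61*(-5/3*1 - 4) = -61*(-5/3 - 4) = -61*(-17/3) = 1037/3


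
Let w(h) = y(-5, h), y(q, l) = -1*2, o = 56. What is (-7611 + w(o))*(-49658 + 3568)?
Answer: 350883170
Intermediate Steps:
y(q, l) = -2
w(h) = -2
(-7611 + w(o))*(-49658 + 3568) = (-7611 - 2)*(-49658 + 3568) = -7613*(-46090) = 350883170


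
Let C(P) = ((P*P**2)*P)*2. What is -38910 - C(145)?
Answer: -884140160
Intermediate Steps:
C(P) = 2*P**4 (C(P) = (P**3*P)*2 = P**4*2 = 2*P**4)
-38910 - C(145) = -38910 - 2*145**4 = -38910 - 2*442050625 = -38910 - 1*884101250 = -38910 - 884101250 = -884140160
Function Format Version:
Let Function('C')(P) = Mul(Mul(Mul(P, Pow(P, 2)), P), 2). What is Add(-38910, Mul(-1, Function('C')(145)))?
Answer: -884140160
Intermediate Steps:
Function('C')(P) = Mul(2, Pow(P, 4)) (Function('C')(P) = Mul(Mul(Pow(P, 3), P), 2) = Mul(Pow(P, 4), 2) = Mul(2, Pow(P, 4)))
Add(-38910, Mul(-1, Function('C')(145))) = Add(-38910, Mul(-1, Mul(2, Pow(145, 4)))) = Add(-38910, Mul(-1, Mul(2, 442050625))) = Add(-38910, Mul(-1, 884101250)) = Add(-38910, -884101250) = -884140160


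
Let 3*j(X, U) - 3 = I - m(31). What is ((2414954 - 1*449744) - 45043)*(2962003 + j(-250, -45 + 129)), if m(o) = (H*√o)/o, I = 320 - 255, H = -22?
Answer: 17062751814859/3 + 42243674*√31/93 ≈ 5.6876e+12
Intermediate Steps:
I = 65
m(o) = -22/√o (m(o) = (-22*√o)/o = -22/√o)
j(X, U) = 68/3 + 22*√31/93 (j(X, U) = 1 + (65 - (-22)/√31)/3 = 1 + (65 - (-22)*√31/31)/3 = 1 + (65 + 22*√31/31)/3 = 1 + (65/3 + 22*√31/93) = 68/3 + 22*√31/93)
((2414954 - 1*449744) - 45043)*(2962003 + j(-250, -45 + 129)) = ((2414954 - 1*449744) - 45043)*(2962003 + (68/3 + 22*√31/93)) = ((2414954 - 449744) - 45043)*(8886077/3 + 22*√31/93) = (1965210 - 45043)*(8886077/3 + 22*√31/93) = 1920167*(8886077/3 + 22*√31/93) = 17062751814859/3 + 42243674*√31/93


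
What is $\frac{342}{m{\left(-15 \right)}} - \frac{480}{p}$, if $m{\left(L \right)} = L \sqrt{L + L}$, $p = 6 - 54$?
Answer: $10 + \frac{19 i \sqrt{30}}{25} \approx 10.0 + 4.1627 i$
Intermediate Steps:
$p = -48$
$m{\left(L \right)} = \sqrt{2} L^{\frac{3}{2}}$ ($m{\left(L \right)} = L \sqrt{2 L} = L \sqrt{2} \sqrt{L} = \sqrt{2} L^{\frac{3}{2}}$)
$\frac{342}{m{\left(-15 \right)}} - \frac{480}{p} = \frac{342}{\sqrt{2} \left(-15\right)^{\frac{3}{2}}} - \frac{480}{-48} = \frac{342}{\sqrt{2} \left(- 15 i \sqrt{15}\right)} - -10 = \frac{342}{\left(-15\right) i \sqrt{30}} + 10 = 342 \frac{i \sqrt{30}}{450} + 10 = \frac{19 i \sqrt{30}}{25} + 10 = 10 + \frac{19 i \sqrt{30}}{25}$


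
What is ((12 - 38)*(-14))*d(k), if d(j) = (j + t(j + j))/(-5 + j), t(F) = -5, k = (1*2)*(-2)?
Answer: 364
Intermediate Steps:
k = -4 (k = 2*(-2) = -4)
d(j) = 1 (d(j) = (j - 5)/(-5 + j) = (-5 + j)/(-5 + j) = 1)
((12 - 38)*(-14))*d(k) = ((12 - 38)*(-14))*1 = -26*(-14)*1 = 364*1 = 364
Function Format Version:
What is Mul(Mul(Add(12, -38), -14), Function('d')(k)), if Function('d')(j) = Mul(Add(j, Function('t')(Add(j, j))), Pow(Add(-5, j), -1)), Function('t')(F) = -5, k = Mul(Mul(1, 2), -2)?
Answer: 364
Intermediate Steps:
k = -4 (k = Mul(2, -2) = -4)
Function('d')(j) = 1 (Function('d')(j) = Mul(Add(j, -5), Pow(Add(-5, j), -1)) = Mul(Add(-5, j), Pow(Add(-5, j), -1)) = 1)
Mul(Mul(Add(12, -38), -14), Function('d')(k)) = Mul(Mul(Add(12, -38), -14), 1) = Mul(Mul(-26, -14), 1) = Mul(364, 1) = 364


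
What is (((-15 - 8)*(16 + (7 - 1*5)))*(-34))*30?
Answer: 422280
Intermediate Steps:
(((-15 - 8)*(16 + (7 - 1*5)))*(-34))*30 = (-23*(16 + (7 - 5))*(-34))*30 = (-23*(16 + 2)*(-34))*30 = (-23*18*(-34))*30 = -414*(-34)*30 = 14076*30 = 422280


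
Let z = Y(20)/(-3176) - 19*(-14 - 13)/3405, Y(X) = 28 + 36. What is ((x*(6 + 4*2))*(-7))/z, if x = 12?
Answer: -75699960/8401 ≈ -9010.8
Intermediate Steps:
Y(X) = 64
z = 58807/450595 (z = 64/(-3176) - 19*(-14 - 13)/3405 = 64*(-1/3176) - 19*(-27)*(1/3405) = -8/397 + 513*(1/3405) = -8/397 + 171/1135 = 58807/450595 ≈ 0.13051)
((x*(6 + 4*2))*(-7))/z = ((12*(6 + 4*2))*(-7))/(58807/450595) = ((12*(6 + 8))*(-7))*(450595/58807) = ((12*14)*(-7))*(450595/58807) = (168*(-7))*(450595/58807) = -1176*450595/58807 = -75699960/8401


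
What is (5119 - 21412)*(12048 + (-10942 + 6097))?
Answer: -117358479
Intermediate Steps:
(5119 - 21412)*(12048 + (-10942 + 6097)) = -16293*(12048 - 4845) = -16293*7203 = -117358479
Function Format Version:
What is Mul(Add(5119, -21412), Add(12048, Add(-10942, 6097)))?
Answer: -117358479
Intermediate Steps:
Mul(Add(5119, -21412), Add(12048, Add(-10942, 6097))) = Mul(-16293, Add(12048, -4845)) = Mul(-16293, 7203) = -117358479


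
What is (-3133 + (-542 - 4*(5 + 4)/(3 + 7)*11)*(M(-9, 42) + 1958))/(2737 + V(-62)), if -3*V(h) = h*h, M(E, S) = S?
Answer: -3498999/4367 ≈ -801.24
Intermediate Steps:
V(h) = -h²/3 (V(h) = -h*h/3 = -h²/3)
(-3133 + (-542 - 4*(5 + 4)/(3 + 7)*11)*(M(-9, 42) + 1958))/(2737 + V(-62)) = (-3133 + (-542 - 4*(5 + 4)/(3 + 7)*11)*(42 + 1958))/(2737 - ⅓*(-62)²) = (-3133 + (-542 - 36/10*11)*2000)/(2737 - ⅓*3844) = (-3133 + (-542 - 36/10*11)*2000)/(2737 - 3844/3) = (-3133 + (-542 - 4*9/10*11)*2000)/(4367/3) = (-3133 + (-542 - 18/5*11)*2000)*(3/4367) = (-3133 + (-542 - 198/5)*2000)*(3/4367) = (-3133 - 2908/5*2000)*(3/4367) = (-3133 - 1163200)*(3/4367) = -1166333*3/4367 = -3498999/4367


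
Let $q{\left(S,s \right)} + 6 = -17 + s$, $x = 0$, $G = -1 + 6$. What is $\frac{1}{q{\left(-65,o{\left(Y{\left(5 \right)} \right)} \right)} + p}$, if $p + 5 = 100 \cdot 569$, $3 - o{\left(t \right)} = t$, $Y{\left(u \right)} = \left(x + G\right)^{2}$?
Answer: $\frac{1}{56850} \approx 1.759 \cdot 10^{-5}$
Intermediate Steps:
$G = 5$
$Y{\left(u \right)} = 25$ ($Y{\left(u \right)} = \left(0 + 5\right)^{2} = 5^{2} = 25$)
$o{\left(t \right)} = 3 - t$
$p = 56895$ ($p = -5 + 100 \cdot 569 = -5 + 56900 = 56895$)
$q{\left(S,s \right)} = -23 + s$ ($q{\left(S,s \right)} = -6 + \left(-17 + s\right) = -23 + s$)
$\frac{1}{q{\left(-65,o{\left(Y{\left(5 \right)} \right)} \right)} + p} = \frac{1}{\left(-23 + \left(3 - 25\right)\right) + 56895} = \frac{1}{\left(-23 - 22\right) + 56895} = \frac{1}{-45 + 56895} = \frac{1}{56850}$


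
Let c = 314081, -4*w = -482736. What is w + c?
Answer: 434765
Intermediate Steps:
w = 120684 (w = -¼*(-482736) = 120684)
w + c = 120684 + 314081 = 434765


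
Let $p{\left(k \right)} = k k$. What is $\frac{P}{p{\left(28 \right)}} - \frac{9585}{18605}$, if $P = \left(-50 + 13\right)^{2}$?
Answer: $\frac{3591121}{2917264} \approx 1.231$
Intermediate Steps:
$P = 1369$ ($P = \left(-37\right)^{2} = 1369$)
$p{\left(k \right)} = k^{2}$
$\frac{P}{p{\left(28 \right)}} - \frac{9585}{18605} = \frac{1369}{28^{2}} - \frac{9585}{18605} = \frac{1369}{784} - \frac{1917}{3721} = \frac{3591121}{2917264}$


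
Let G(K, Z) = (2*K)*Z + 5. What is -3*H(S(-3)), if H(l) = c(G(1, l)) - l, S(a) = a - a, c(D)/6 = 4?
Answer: -72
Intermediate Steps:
G(K, Z) = 5 + 2*K*Z (G(K, Z) = 2*K*Z + 5 = 5 + 2*K*Z)
c(D) = 24 (c(D) = 6*4 = 24)
S(a) = 0
H(l) = 24 - l
-3*H(S(-3)) = -3*(24 - 1*0) = -3*(24 + 0) = -3*24 = -72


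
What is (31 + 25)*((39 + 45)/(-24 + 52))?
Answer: 168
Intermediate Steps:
(31 + 25)*((39 + 45)/(-24 + 52)) = 56*(84/28) = 56*(84*(1/28)) = 56*3 = 168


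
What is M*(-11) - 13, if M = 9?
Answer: -112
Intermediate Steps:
M*(-11) - 13 = 9*(-11) - 13 = -99 - 13 = -112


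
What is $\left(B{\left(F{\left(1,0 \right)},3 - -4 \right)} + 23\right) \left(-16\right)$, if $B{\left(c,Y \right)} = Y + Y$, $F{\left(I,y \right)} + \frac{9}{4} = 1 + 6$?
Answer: $-592$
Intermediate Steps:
$F{\left(I,y \right)} = \frac{19}{4}$ ($F{\left(I,y \right)} = - \frac{9}{4} + \left(1 + 6\right) = - \frac{9}{4} + 7 = \frac{19}{4}$)
$B{\left(c,Y \right)} = 2 Y$
$\left(B{\left(F{\left(1,0 \right)},3 - -4 \right)} + 23\right) \left(-16\right) = \left(2 \left(3 - -4\right) + 23\right) \left(-16\right) = \left(2 \left(3 + 4\right) + 23\right) \left(-16\right) = \left(2 \cdot 7 + 23\right) \left(-16\right) = \left(14 + 23\right) \left(-16\right) = 37 \left(-16\right) = -592$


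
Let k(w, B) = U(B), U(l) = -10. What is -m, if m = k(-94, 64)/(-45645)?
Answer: -2/9129 ≈ -0.00021908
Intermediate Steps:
k(w, B) = -10
m = 2/9129 (m = -10/(-45645) = -10*(-1/45645) = 2/9129 ≈ 0.00021908)
-m = -1*2/9129 = -2/9129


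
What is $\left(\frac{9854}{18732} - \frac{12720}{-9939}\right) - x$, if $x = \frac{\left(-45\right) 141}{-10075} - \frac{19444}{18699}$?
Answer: $\frac{863579918853539}{389715578553210} \approx 2.2159$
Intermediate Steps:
$x = - \frac{15450629}{37678485}$ ($x = \left(-6345\right) \left(- \frac{1}{10075}\right) - \frac{19444}{18699} = \frac{1269}{2015} - \frac{19444}{18699} = - \frac{15450629}{37678485} \approx -0.41007$)
$\left(\frac{9854}{18732} - \frac{12720}{-9939}\right) - x = \left(\frac{9854}{18732} - \frac{12720}{-9939}\right) - - \frac{15450629}{37678485} = \left(9854 \cdot \frac{1}{18732} - - \frac{4240}{3313}\right) + \frac{15450629}{37678485} = \left(\frac{4927}{9366} + \frac{4240}{3313}\right) + \frac{15450629}{37678485} = \frac{56034991}{31029558} + \frac{15450629}{37678485} = \frac{863579918853539}{389715578553210}$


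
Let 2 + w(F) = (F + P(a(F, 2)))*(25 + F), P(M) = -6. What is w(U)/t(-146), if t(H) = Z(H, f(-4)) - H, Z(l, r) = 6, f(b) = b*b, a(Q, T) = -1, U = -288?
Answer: 9665/19 ≈ 508.68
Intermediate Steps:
f(b) = b²
w(F) = -2 + (-6 + F)*(25 + F) (w(F) = -2 + (F - 6)*(25 + F) = -2 + (-6 + F)*(25 + F))
t(H) = 6 - H
w(U)/t(-146) = (-152 + (-288)² + 19*(-288))/(6 - 1*(-146)) = (-152 + 82944 - 5472)/(6 + 146) = 77320/152 = 77320*(1/152) = 9665/19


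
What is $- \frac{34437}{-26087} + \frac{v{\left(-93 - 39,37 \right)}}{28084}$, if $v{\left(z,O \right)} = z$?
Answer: $\frac{240921306}{183156827} \approx 1.3154$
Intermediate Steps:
$- \frac{34437}{-26087} + \frac{v{\left(-93 - 39,37 \right)}}{28084} = - \frac{34437}{-26087} + \frac{-93 - 39}{28084} = \left(-34437\right) \left(- \frac{1}{26087}\right) + \left(-93 - 39\right) \frac{1}{28084} = \frac{34437}{26087} - \frac{33}{7021} = \frac{240921306}{183156827}$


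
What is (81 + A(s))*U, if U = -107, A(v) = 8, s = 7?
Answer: -9523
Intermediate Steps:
(81 + A(s))*U = (81 + 8)*(-107) = 89*(-107) = -9523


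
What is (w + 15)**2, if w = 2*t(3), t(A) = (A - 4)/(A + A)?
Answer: 1936/9 ≈ 215.11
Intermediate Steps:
t(A) = (-4 + A)/(2*A) (t(A) = (-4 + A)/((2*A)) = (-4 + A)*(1/(2*A)) = (-4 + A)/(2*A))
w = -1/3 (w = 2*((1/2)*(-4 + 3)/3) = 2*((1/2)*(1/3)*(-1)) = 2*(-1/6) = -1/3 ≈ -0.33333)
(w + 15)**2 = (-1/3 + 15)**2 = (44/3)**2 = 1936/9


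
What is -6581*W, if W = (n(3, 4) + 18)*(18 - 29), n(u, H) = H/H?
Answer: 1375429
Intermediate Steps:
n(u, H) = 1
W = -209 (W = (1 + 18)*(18 - 29) = 19*(-11) = -209)
-6581*W = -6581*(-209) = 1375429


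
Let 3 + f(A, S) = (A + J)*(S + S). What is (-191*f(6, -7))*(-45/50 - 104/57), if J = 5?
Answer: -46569811/570 ≈ -81701.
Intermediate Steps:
f(A, S) = -3 + 2*S*(5 + A) (f(A, S) = -3 + (A + 5)*(S + S) = -3 + (5 + A)*(2*S) = -3 + 2*S*(5 + A))
(-191*f(6, -7))*(-45/50 - 104/57) = (-191*(-3 + 10*(-7) + 2*6*(-7)))*(-45/50 - 104/57) = (-191*(-3 - 70 - 84))*(-45*1/50 - 104*1/57) = (-191*(-157))*(-9/10 - 104/57) = 29987*(-1553/570) = -46569811/570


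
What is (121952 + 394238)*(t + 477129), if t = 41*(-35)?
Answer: 245548485860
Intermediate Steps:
t = -1435
(121952 + 394238)*(t + 477129) = (121952 + 394238)*(-1435 + 477129) = 516190*475694 = 245548485860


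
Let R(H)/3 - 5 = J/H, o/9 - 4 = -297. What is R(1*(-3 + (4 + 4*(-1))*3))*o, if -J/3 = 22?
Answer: -213597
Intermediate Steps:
J = -66 (J = -3*22 = -66)
o = -2637 (o = 36 + 9*(-297) = 36 - 2673 = -2637)
R(H) = 15 - 198/H (R(H) = 15 + 3*(-66/H) = 15 - 198/H)
R(1*(-3 + (4 + 4*(-1))*3))*o = (15 - 198/(-3 + (4 + 4*(-1))*3))*(-2637) = (15 - 198/(-3 + (4 - 4)*3))*(-2637) = (15 - 198/(-3 + 0*3))*(-2637) = (15 - 198/(-3 + 0))*(-2637) = (15 - 198/(1*(-3)))*(-2637) = (15 - 198/(-3))*(-2637) = (15 - 198*(-1/3))*(-2637) = (15 + 66)*(-2637) = 81*(-2637) = -213597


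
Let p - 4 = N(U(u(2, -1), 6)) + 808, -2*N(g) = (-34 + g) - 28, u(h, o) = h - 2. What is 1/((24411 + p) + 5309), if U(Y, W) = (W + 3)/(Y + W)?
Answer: 4/122249 ≈ 3.2720e-5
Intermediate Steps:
u(h, o) = -2 + h
U(Y, W) = (3 + W)/(W + Y)
N(g) = 31 - g/2 (N(g) = -((-34 + g) - 28)/2 = -(-62 + g)/2 = 31 - g/2)
p = 3369/4 (p = 4 + ((31 - (3 + 6)/(2*(6 + (-2 + 2)))) + 808) = 4 + ((31 - 9/(2*(6 + 0))) + 808) = 4 + ((31 - 9/(2*6)) + 808) = 4 + ((31 - 9/12) + 808) = 4 + ((31 - ½*3/2) + 808) = 4 + ((31 - ¾) + 808) = 4 + (121/4 + 808) = 4 + 3353/4 = 3369/4 ≈ 842.25)
1/((24411 + p) + 5309) = 1/((24411 + 3369/4) + 5309) = 1/(101013/4 + 5309) = 1/(122249/4) = 4/122249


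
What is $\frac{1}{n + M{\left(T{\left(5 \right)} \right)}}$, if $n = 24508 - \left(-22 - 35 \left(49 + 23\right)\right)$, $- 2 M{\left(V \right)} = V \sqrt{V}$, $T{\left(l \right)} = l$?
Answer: $\frac{4328}{117072395} + \frac{2 \sqrt{5}}{585361975} \approx 3.6976 \cdot 10^{-5}$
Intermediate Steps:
$M{\left(V \right)} = - \frac{V^{\frac{3}{2}}}{2}$ ($M{\left(V \right)} = - \frac{V \sqrt{V}}{2} = - \frac{V^{\frac{3}{2}}}{2}$)
$n = 27050$ ($n = 24508 - \left(-22 - 2520\right) = 24508 - -2542 = 24508 + 2542 = 27050$)
$\frac{1}{n + M{\left(T{\left(5 \right)} \right)}} = \frac{1}{27050 - \frac{5^{\frac{3}{2}}}{2}} = \frac{1}{27050 - \frac{5 \sqrt{5}}{2}}$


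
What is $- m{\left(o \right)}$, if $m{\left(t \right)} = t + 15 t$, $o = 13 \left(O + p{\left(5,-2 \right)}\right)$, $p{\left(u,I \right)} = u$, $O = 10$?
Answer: $-3120$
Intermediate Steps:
$o = 195$ ($o = 13 \left(10 + 5\right) = 13 \cdot 15 = 195$)
$m{\left(t \right)} = 16 t$
$- m{\left(o \right)} = - 16 \cdot 195 = \left(-1\right) 3120 = -3120$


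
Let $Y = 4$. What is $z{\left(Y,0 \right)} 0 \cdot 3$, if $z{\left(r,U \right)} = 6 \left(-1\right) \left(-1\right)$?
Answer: $0$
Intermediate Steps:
$z{\left(r,U \right)} = 6$ ($z{\left(r,U \right)} = \left(-6\right) \left(-1\right) = 6$)
$z{\left(Y,0 \right)} 0 \cdot 3 = 6 \cdot 0 \cdot 3 = 0 \cdot 3 = 0$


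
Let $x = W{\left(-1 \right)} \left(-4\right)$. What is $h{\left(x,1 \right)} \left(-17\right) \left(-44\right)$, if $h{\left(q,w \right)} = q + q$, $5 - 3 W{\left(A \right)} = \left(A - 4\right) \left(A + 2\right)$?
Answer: $- \frac{59840}{3} \approx -19947.0$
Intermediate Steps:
$W{\left(A \right)} = \frac{5}{3} - \frac{\left(-4 + A\right) \left(2 + A\right)}{3}$ ($W{\left(A \right)} = \frac{5}{3} - \frac{\left(A - 4\right) \left(A + 2\right)}{3} = \frac{5}{3} - \frac{\left(-4 + A\right) \left(2 + A\right)}{3}$)
$x = - \frac{40}{3}$ ($x = \left(\frac{13}{3} - \frac{\left(-1\right)^{2}}{3} + \frac{2}{3} \left(-1\right)\right) \left(-4\right) = \left(\frac{13}{3} - \frac{1}{3} - \frac{2}{3}\right) \left(-4\right) = \frac{10}{3} \left(-4\right) = - \frac{40}{3} \approx -13.333$)
$h{\left(q,w \right)} = 2 q$
$h{\left(x,1 \right)} \left(-17\right) \left(-44\right) = 2 \left(- \frac{40}{3}\right) \left(-17\right) \left(-44\right) = \left(- \frac{80}{3}\right) \left(-17\right) \left(-44\right) = \frac{1360}{3} \left(-44\right) = - \frac{59840}{3}$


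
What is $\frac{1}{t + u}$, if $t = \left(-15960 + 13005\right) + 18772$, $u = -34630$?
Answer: $- \frac{1}{18813} \approx -5.3155 \cdot 10^{-5}$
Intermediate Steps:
$t = 15817$ ($t = -2955 + 18772 = 15817$)
$\frac{1}{t + u} = \frac{1}{15817 - 34630} = \frac{1}{-18813} = - \frac{1}{18813}$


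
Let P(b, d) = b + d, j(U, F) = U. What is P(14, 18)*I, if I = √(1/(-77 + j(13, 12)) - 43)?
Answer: 4*I*√2753 ≈ 209.88*I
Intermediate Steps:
I = I*√2753/8 (I = √(1/(-77 + 13) - 43) = √(1/(-64) - 43) = √(-1/64 - 43) = √(-2753/64) = I*√2753/8 ≈ 6.5586*I)
P(14, 18)*I = (14 + 18)*(I*√2753/8) = 32*(I*√2753/8) = 4*I*√2753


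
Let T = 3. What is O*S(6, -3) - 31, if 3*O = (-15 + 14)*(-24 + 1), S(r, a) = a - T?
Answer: -77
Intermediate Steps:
S(r, a) = -3 + a (S(r, a) = a - 1*3 = a - 3 = -3 + a)
O = 23/3 (O = ((-15 + 14)*(-24 + 1))/3 = (-1*(-23))/3 = (⅓)*23 = 23/3 ≈ 7.6667)
O*S(6, -3) - 31 = 23*(-3 - 3)/3 - 31 = (23/3)*(-6) - 31 = -46 - 31 = -77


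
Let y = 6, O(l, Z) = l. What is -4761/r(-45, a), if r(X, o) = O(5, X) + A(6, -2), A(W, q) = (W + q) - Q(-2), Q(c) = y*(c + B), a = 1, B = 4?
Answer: 1587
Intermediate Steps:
Q(c) = 24 + 6*c (Q(c) = 6*(c + 4) = 6*(4 + c) = 24 + 6*c)
A(W, q) = -12 + W + q (A(W, q) = (W + q) - (24 + 6*(-2)) = (W + q) - (24 - 12) = (W + q) - 1*12 = (W + q) - 12 = -12 + W + q)
r(X, o) = -3 (r(X, o) = 5 + (-12 + 6 - 2) = 5 - 8 = -3)
-4761/r(-45, a) = -4761/(-3) = -4761*(-1/3) = 1587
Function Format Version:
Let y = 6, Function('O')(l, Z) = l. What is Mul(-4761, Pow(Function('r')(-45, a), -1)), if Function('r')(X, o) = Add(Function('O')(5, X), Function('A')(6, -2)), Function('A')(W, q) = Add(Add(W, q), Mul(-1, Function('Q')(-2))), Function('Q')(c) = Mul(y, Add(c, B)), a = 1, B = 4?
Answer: 1587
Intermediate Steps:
Function('Q')(c) = Add(24, Mul(6, c)) (Function('Q')(c) = Mul(6, Add(c, 4)) = Mul(6, Add(4, c)) = Add(24, Mul(6, c)))
Function('A')(W, q) = Add(-12, W, q) (Function('A')(W, q) = Add(Add(W, q), Mul(-1, Add(24, Mul(6, -2)))) = Add(Add(W, q), Mul(-1, Add(24, -12))) = Add(Add(W, q), Mul(-1, 12)) = Add(Add(W, q), -12) = Add(-12, W, q))
Function('r')(X, o) = -3 (Function('r')(X, o) = Add(5, Add(-12, 6, -2)) = Add(5, -8) = -3)
Mul(-4761, Pow(Function('r')(-45, a), -1)) = Mul(-4761, Pow(-3, -1)) = Mul(-4761, Rational(-1, 3)) = 1587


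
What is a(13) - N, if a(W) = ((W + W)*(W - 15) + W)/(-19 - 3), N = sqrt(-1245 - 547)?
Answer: 39/22 - 16*I*sqrt(7) ≈ 1.7727 - 42.332*I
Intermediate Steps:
N = 16*I*sqrt(7) (N = sqrt(-1792) = 16*I*sqrt(7) ≈ 42.332*I)
a(W) = -W/22 - W*(-15 + W)/11 (a(W) = ((2*W)*(-15 + W) + W)/(-22) = (2*W*(-15 + W) + W)*(-1/22) = (W + 2*W*(-15 + W))*(-1/22) = -W/22 - W*(-15 + W)/11)
a(13) - N = (1/22)*13*(29 - 2*13) - 16*I*sqrt(7) = (1/22)*13*(29 - 26) - 16*I*sqrt(7) = (1/22)*13*3 - 16*I*sqrt(7) = 39/22 - 16*I*sqrt(7)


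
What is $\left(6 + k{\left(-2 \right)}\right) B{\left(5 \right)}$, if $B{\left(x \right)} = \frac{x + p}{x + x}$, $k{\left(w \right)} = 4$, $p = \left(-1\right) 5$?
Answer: $0$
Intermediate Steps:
$p = -5$
$B{\left(x \right)} = \frac{-5 + x}{2 x}$ ($B{\left(x \right)} = \frac{x - 5}{x + x} = \frac{-5 + x}{2 x}$)
$\left(6 + k{\left(-2 \right)}\right) B{\left(5 \right)} = \left(6 + 4\right) \frac{-5 + 5}{2 \cdot 5} = 10 \cdot \frac{1}{2} \cdot \frac{1}{5} \cdot 0 = 10 \cdot 0 = 0$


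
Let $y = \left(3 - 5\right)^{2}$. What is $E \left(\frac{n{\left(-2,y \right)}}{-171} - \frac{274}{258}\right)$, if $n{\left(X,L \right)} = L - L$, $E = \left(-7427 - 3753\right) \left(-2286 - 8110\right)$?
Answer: $- \frac{370305520}{3} \approx -1.2344 \cdot 10^{8}$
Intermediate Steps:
$E = 116227280$ ($E = \left(-11180\right) \left(-10396\right) = 116227280$)
$y = 4$ ($y = \left(-2\right)^{2} = 4$)
$n{\left(X,L \right)} = 0$
$E \left(\frac{n{\left(-2,y \right)}}{-171} - \frac{274}{258}\right) = 116227280 \left(\frac{0}{-171} - \frac{274}{258}\right) = 116227280 \left(0 \left(- \frac{1}{171}\right) - \frac{137}{129}\right) = 116227280 \left(0 - \frac{137}{129}\right) = 116227280 \left(- \frac{137}{129}\right) = - \frac{370305520}{3}$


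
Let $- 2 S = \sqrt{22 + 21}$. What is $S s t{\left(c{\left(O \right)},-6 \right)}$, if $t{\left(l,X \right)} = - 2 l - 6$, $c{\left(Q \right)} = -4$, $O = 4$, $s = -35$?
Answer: $35 \sqrt{43} \approx 229.51$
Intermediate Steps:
$S = - \frac{\sqrt{43}}{2}$ ($S = - \frac{\sqrt{22 + 21}}{2} = - \frac{\sqrt{43}}{2} \approx -3.2787$)
$t{\left(l,X \right)} = -6 - 2 l$
$S s t{\left(c{\left(O \right)},-6 \right)} = - \frac{\sqrt{43}}{2} \left(-35\right) \left(-6 - -8\right) = \frac{35 \sqrt{43}}{2} \left(-6 + 8\right) = \frac{35 \sqrt{43}}{2} \cdot 2 = 35 \sqrt{43}$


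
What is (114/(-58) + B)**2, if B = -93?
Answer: 7584516/841 ≈ 9018.5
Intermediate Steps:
(114/(-58) + B)**2 = (114/(-58) - 93)**2 = (114*(-1/58) - 93)**2 = (-57/29 - 93)**2 = (-2754/29)**2 = 7584516/841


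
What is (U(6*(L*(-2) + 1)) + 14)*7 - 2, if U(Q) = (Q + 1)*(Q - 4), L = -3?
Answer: 11534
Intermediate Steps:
U(Q) = (1 + Q)*(-4 + Q)
(U(6*(L*(-2) + 1)) + 14)*7 - 2 = ((-4 + (6*(-3*(-2) + 1))² - 18*(-3*(-2) + 1)) + 14)*7 - 2 = ((-4 + (6*(6 + 1))² - 18*(6 + 1)) + 14)*7 - 2 = ((-4 + (6*7)² - 18*7) + 14)*7 - 2 = ((-4 + 42² - 3*42) + 14)*7 - 2 = ((-4 + 1764 - 126) + 14)*7 - 2 = (1634 + 14)*7 - 2 = 1648*7 - 2 = 11536 - 2 = 11534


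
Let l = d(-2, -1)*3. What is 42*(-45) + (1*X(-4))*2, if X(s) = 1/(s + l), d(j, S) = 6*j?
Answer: -37801/20 ≈ -1890.1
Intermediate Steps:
l = -36 (l = (6*(-2))*3 = -12*3 = -36)
X(s) = 1/(-36 + s) (X(s) = 1/(s - 36) = 1/(-36 + s))
42*(-45) + (1*X(-4))*2 = 42*(-45) + (1/(-36 - 4))*2 = -1890 + (1/(-40))*2 = -1890 + (1*(-1/40))*2 = -1890 - 1/40*2 = -1890 - 1/20 = -37801/20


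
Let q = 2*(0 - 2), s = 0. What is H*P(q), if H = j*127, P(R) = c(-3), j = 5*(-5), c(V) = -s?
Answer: 0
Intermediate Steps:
c(V) = 0 (c(V) = -1*0 = 0)
q = -4 (q = 2*(-2) = -4)
j = -25
P(R) = 0
H = -3175 (H = -25*127 = -3175)
H*P(q) = -3175*0 = 0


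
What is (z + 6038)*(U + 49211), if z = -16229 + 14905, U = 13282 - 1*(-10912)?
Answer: 346031170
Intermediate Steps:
U = 24194 (U = 13282 + 10912 = 24194)
z = -1324
(z + 6038)*(U + 49211) = (-1324 + 6038)*(24194 + 49211) = 4714*73405 = 346031170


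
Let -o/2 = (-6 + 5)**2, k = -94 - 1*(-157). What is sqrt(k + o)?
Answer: sqrt(61) ≈ 7.8102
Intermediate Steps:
k = 63 (k = -94 + 157 = 63)
o = -2 (o = -2*(-6 + 5)**2 = -2*(-1)**2 = -2*1 = -2)
sqrt(k + o) = sqrt(63 - 2) = sqrt(61)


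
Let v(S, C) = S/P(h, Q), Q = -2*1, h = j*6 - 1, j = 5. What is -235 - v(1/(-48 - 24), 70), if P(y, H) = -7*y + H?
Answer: -3468601/14760 ≈ -235.00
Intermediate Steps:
h = 29 (h = 5*6 - 1 = 30 - 1 = 29)
Q = -2
P(y, H) = H - 7*y
v(S, C) = -S/205 (v(S, C) = S/(-2 - 7*29) = S/(-2 - 203) = S/(-205) = S*(-1/205) = -S/205)
-235 - v(1/(-48 - 24), 70) = -235 - (-1)/(205*(-48 - 24)) = -235 - (-1)/(205*(-72)) = -235 - (-1)*(-1)/(205*72) = -235 - 1*1/14760 = -235 - 1/14760 = -3468601/14760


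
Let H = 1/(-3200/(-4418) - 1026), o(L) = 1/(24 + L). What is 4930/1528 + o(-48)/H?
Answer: 116313601/2531514 ≈ 45.946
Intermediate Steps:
H = -2209/2264834 (H = 1/(-3200*(-1/4418) - 1026) = 1/(1600/2209 - 1026) = 1/(-2264834/2209) = -2209/2264834 ≈ -0.00097535)
4930/1528 + o(-48)/H = 4930/1528 + 1/((24 - 48)*(-2209/2264834)) = 4930*(1/1528) - 2264834/2209/(-24) = 2465/764 - 1/24*(-2264834/2209) = 2465/764 + 1132417/26508 = 116313601/2531514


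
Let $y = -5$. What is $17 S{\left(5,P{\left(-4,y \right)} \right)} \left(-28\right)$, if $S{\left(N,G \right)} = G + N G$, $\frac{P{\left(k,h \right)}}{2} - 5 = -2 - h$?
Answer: $-45696$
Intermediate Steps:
$P{\left(k,h \right)} = 6 - 2 h$ ($P{\left(k,h \right)} = 10 + 2 \left(-2 - h\right) = 10 - \left(4 + 2 h\right) = 6 - 2 h$)
$S{\left(N,G \right)} = G + G N$
$17 S{\left(5,P{\left(-4,y \right)} \right)} \left(-28\right) = 17 \left(6 - -10\right) \left(1 + 5\right) \left(-28\right) = 17 \left(6 + 10\right) 6 \left(-28\right) = 17 \cdot 16 \cdot 6 \left(-28\right) = 17 \cdot 96 \left(-28\right) = 1632 \left(-28\right) = -45696$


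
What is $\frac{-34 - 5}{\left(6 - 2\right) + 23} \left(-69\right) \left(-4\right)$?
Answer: $- \frac{1196}{3} \approx -398.67$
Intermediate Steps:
$\frac{-34 - 5}{\left(6 - 2\right) + 23} \left(-69\right) \left(-4\right) = - \frac{39}{\left(6 - 2\right) + 23} \left(-69\right) \left(-4\right) = - \frac{39}{4 + 23} \left(-69\right) \left(-4\right) = - \frac{39}{27} \left(-69\right) \left(-4\right) = \left(-39\right) \frac{1}{27} \left(-69\right) \left(-4\right) = \left(- \frac{13}{9}\right) \left(-69\right) \left(-4\right) = \frac{299}{3} \left(-4\right) = - \frac{1196}{3}$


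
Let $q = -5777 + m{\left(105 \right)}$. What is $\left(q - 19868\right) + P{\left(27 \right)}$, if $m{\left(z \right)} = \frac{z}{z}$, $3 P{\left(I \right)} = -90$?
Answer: $-25674$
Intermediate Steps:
$P{\left(I \right)} = -30$ ($P{\left(I \right)} = \frac{1}{3} \left(-90\right) = -30$)
$m{\left(z \right)} = 1$
$q = -5776$ ($q = -5777 + 1 = -5776$)
$\left(q - 19868\right) + P{\left(27 \right)} = \left(-5776 - 19868\right) - 30 = -25644 - 30 = -25674$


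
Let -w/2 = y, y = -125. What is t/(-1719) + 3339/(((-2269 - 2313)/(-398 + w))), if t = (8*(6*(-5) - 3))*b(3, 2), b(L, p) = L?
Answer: 47395034/437581 ≈ 108.31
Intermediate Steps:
w = 250 (w = -2*(-125) = 250)
t = -792 (t = (8*(6*(-5) - 3))*3 = (8*(-30 - 3))*3 = (8*(-33))*3 = -264*3 = -792)
t/(-1719) + 3339/(((-2269 - 2313)/(-398 + w))) = -792/(-1719) + 3339/(((-2269 - 2313)/(-398 + 250))) = -792*(-1/1719) + 3339/((-4582/(-148))) = 88/191 + 3339/((-4582*(-1/148))) = 88/191 + 3339/(2291/74) = 88/191 + 3339*(74/2291) = 88/191 + 247086/2291 = 47395034/437581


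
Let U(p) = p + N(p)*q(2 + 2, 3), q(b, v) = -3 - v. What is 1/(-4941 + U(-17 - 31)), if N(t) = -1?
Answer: -1/4983 ≈ -0.00020068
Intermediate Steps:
U(p) = 6 + p (U(p) = p - (-3 - 1*3) = p - (-3 - 3) = p - 1*(-6) = p + 6 = 6 + p)
1/(-4941 + U(-17 - 31)) = 1/(-4941 + (6 + (-17 - 31))) = 1/(-4941 + (6 - 48)) = 1/(-4941 - 42) = 1/(-4983) = -1/4983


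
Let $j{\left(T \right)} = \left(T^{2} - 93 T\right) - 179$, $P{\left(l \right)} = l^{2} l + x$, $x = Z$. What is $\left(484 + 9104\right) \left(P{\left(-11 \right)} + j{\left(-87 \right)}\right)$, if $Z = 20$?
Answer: $135861960$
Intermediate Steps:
$x = 20$
$P{\left(l \right)} = 20 + l^{3}$ ($P{\left(l \right)} = l^{2} l + 20 = l^{3} + 20 = 20 + l^{3}$)
$j{\left(T \right)} = -179 + T^{2} - 93 T$
$\left(484 + 9104\right) \left(P{\left(-11 \right)} + j{\left(-87 \right)}\right) = \left(484 + 9104\right) \left(\left(20 + \left(-11\right)^{3}\right) - \left(-7912 - 7569\right)\right) = 9588 \left(\left(20 - 1331\right) + \left(-179 + 7569 + 8091\right)\right) = 9588 \left(-1311 + 15481\right) = 9588 \cdot 14170 = 135861960$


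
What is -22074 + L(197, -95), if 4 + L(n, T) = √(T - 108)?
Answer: -22078 + I*√203 ≈ -22078.0 + 14.248*I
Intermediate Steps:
L(n, T) = -4 + √(-108 + T) (L(n, T) = -4 + √(T - 108) = -4 + √(-108 + T))
-22074 + L(197, -95) = -22074 + (-4 + √(-108 - 95)) = -22074 + (-4 + √(-203)) = -22074 + (-4 + I*√203) = -22078 + I*√203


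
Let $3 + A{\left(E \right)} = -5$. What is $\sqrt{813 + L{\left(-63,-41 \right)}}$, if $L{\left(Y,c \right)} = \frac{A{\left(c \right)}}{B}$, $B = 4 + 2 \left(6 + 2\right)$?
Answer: $\frac{\sqrt{20315}}{5} \approx 28.506$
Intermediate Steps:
$A{\left(E \right)} = -8$ ($A{\left(E \right)} = -3 - 5 = -8$)
$B = 20$ ($B = 4 + 2 \cdot 8 = 4 + 16 = 20$)
$L{\left(Y,c \right)} = - \frac{2}{5}$ ($L{\left(Y,c \right)} = - \frac{8}{20} = \left(-8\right) \frac{1}{20} = - \frac{2}{5}$)
$\sqrt{813 + L{\left(-63,-41 \right)}} = \sqrt{813 - \frac{2}{5}} = \sqrt{\frac{4063}{5}} = \frac{\sqrt{20315}}{5}$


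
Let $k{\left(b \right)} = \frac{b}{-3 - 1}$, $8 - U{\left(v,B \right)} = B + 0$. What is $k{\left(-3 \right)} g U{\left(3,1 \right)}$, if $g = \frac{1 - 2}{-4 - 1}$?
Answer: $\frac{21}{20} \approx 1.05$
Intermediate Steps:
$U{\left(v,B \right)} = 8 - B$ ($U{\left(v,B \right)} = 8 - \left(B + 0\right) = 8 - B$)
$g = \frac{1}{5}$ ($g = - \frac{1}{-5} = \left(-1\right) \left(- \frac{1}{5}\right) = \frac{1}{5} \approx 0.2$)
$k{\left(b \right)} = - \frac{b}{4}$ ($k{\left(b \right)} = \frac{b}{-3 - 1} = \frac{b}{-4} = b \left(- \frac{1}{4}\right) = - \frac{b}{4}$)
$k{\left(-3 \right)} g U{\left(3,1 \right)} = \left(- \frac{1}{4}\right) \left(-3\right) \frac{1}{5} \left(8 - 1\right) = \frac{3}{4} \cdot \frac{1}{5} \left(8 - 1\right) = \frac{3}{20} \cdot 7 = \frac{21}{20}$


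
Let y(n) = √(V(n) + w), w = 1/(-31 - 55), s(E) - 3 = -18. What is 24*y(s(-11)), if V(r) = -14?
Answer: 12*I*√103630/43 ≈ 89.837*I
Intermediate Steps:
s(E) = -15 (s(E) = 3 - 18 = -15)
w = -1/86 (w = 1/(-86) = -1/86 ≈ -0.011628)
y(n) = I*√103630/86 (y(n) = √(-14 - 1/86) = √(-1205/86) = I*√103630/86)
24*y(s(-11)) = 24*(I*√103630/86) = 12*I*√103630/43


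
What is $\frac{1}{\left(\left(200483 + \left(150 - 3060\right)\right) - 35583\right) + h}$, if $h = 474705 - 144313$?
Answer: $\frac{1}{492382} \approx 2.0309 \cdot 10^{-6}$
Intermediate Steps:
$h = 330392$ ($h = 474705 - 144313 = 330392$)
$\frac{1}{\left(\left(200483 + \left(150 - 3060\right)\right) - 35583\right) + h} = \frac{1}{\left(\left(200483 + \left(150 - 3060\right)\right) - 35583\right) + 330392} = \frac{1}{\left(\left(200483 - 2910\right) - 35583\right) + 330392} = \frac{1}{\left(197573 - 35583\right) + 330392} = \frac{1}{161990 + 330392} = \frac{1}{492382}$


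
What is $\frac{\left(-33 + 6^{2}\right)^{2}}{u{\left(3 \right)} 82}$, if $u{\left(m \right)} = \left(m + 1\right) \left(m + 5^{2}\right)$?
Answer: $\frac{9}{9184} \approx 0.00097997$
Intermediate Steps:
$u{\left(m \right)} = \left(1 + m\right) \left(25 + m\right)$ ($u{\left(m \right)} = \left(1 + m\right) \left(m + 25\right) = \left(1 + m\right) \left(25 + m\right)$)
$\frac{\left(-33 + 6^{2}\right)^{2}}{u{\left(3 \right)} 82} = \frac{\left(-33 + 6^{2}\right)^{2}}{\left(25 + 3^{2} + 26 \cdot 3\right) 82} = \frac{\left(-33 + 36\right)^{2}}{\left(25 + 9 + 78\right) 82} = \frac{3^{2}}{112 \cdot 82} = \frac{9}{9184}$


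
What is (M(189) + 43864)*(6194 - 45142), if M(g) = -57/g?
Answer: -15375629932/9 ≈ -1.7084e+9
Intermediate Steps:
(M(189) + 43864)*(6194 - 45142) = (-57/189 + 43864)*(6194 - 45142) = (-57*1/189 + 43864)*(-38948) = (-19/63 + 43864)*(-38948) = (2763413/63)*(-38948) = -15375629932/9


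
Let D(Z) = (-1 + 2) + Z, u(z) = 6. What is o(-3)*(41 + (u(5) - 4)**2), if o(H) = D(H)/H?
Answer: 30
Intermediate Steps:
D(Z) = 1 + Z
o(H) = (1 + H)/H
o(-3)*(41 + (u(5) - 4)**2) = ((1 - 3)/(-3))*(41 + (6 - 4)**2) = (-1/3*(-2))*(41 + 2**2) = 2*(41 + 4)/3 = (2/3)*45 = 30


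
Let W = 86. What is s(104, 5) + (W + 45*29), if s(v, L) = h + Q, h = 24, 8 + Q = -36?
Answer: 1371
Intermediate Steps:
Q = -44 (Q = -8 - 36 = -44)
s(v, L) = -20 (s(v, L) = 24 - 44 = -20)
s(104, 5) + (W + 45*29) = -20 + (86 + 45*29) = -20 + (86 + 1305) = -20 + 1391 = 1371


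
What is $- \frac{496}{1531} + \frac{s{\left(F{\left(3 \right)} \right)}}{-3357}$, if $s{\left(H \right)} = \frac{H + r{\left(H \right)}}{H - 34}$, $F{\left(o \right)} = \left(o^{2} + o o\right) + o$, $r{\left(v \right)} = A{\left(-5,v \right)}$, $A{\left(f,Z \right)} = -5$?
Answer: $- \frac{21621440}{66814371} \approx -0.3236$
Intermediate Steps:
$r{\left(v \right)} = -5$
$F{\left(o \right)} = o + 2 o^{2}$ ($F{\left(o \right)} = \left(o^{2} + o^{2}\right) + o = 2 o^{2} + o = o + 2 o^{2}$)
$s{\left(H \right)} = \frac{-5 + H}{-34 + H}$ ($s{\left(H \right)} = \frac{H - 5}{H - 34} = \frac{-5 + H}{-34 + H}$)
$- \frac{496}{1531} + \frac{s{\left(F{\left(3 \right)} \right)}}{-3357} = - \frac{496}{1531} + \frac{\frac{1}{-34 + 3 \left(1 + 2 \cdot 3\right)} \left(-5 + 3 \left(1 + 2 \cdot 3\right)\right)}{-3357} = \left(-496\right) \frac{1}{1531} + \frac{-5 + 3 \left(1 + 6\right)}{-34 + 3 \left(1 + 6\right)} \left(- \frac{1}{3357}\right) = - \frac{496}{1531} + \frac{-5 + 3 \cdot 7}{-34 + 3 \cdot 7} \left(- \frac{1}{3357}\right) = - \frac{496}{1531} + \frac{-5 + 21}{-34 + 21} \left(- \frac{1}{3357}\right) = - \frac{496}{1531} + \frac{1}{-13} \cdot 16 \left(- \frac{1}{3357}\right) = - \frac{496}{1531} + \left(- \frac{1}{13}\right) 16 \left(- \frac{1}{3357}\right) = - \frac{496}{1531} - - \frac{16}{43641} = - \frac{496}{1531} + \frac{16}{43641} = - \frac{21621440}{66814371}$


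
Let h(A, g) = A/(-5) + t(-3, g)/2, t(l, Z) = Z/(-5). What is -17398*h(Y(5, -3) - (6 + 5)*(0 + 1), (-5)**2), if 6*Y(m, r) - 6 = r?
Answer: 34796/5 ≈ 6959.2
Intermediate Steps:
t(l, Z) = -Z/5 (t(l, Z) = Z*(-1/5) = -Z/5)
Y(m, r) = 1 + r/6
h(A, g) = -A/5 - g/10 (h(A, g) = A/(-5) - g/5/2 = A*(-1/5) - g/5*(1/2) = -A/5 - g/10)
-17398*h(Y(5, -3) - (6 + 5)*(0 + 1), (-5)**2) = -17398*(-((1 + (1/6)*(-3)) - (6 + 5)*(0 + 1))/5 - 1/10*(-5)**2) = -17398*(-((1 - 1/2) - 11)/5 - 1/10*25) = -17398*(-(1/2 - 1*11)/5 - 5/2) = -17398*(-(1/2 - 11)/5 - 5/2) = -17398*(-1/5*(-21/2) - 5/2) = -17398*(21/10 - 5/2) = -17398*(-2/5) = 34796/5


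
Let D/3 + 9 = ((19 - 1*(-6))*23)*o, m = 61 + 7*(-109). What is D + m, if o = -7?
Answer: -12804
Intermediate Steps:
m = -702 (m = 61 - 763 = -702)
D = -12102 (D = -27 + 3*(((19 - 1*(-6))*23)*(-7)) = -27 + 3*(((19 + 6)*23)*(-7)) = -27 + 3*((25*23)*(-7)) = -27 + 3*(575*(-7)) = -27 + 3*(-4025) = -27 - 12075 = -12102)
D + m = -12102 - 702 = -12804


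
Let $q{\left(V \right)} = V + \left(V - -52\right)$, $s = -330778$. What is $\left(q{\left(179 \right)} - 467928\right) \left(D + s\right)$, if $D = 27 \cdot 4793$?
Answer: $94142697106$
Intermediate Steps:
$D = 129411$
$q{\left(V \right)} = 52 + 2 V$ ($q{\left(V \right)} = V + \left(V + 52\right) = V + \left(52 + V\right) = 52 + 2 V$)
$\left(q{\left(179 \right)} - 467928\right) \left(D + s\right) = \left(\left(52 + 2 \cdot 179\right) - 467928\right) \left(129411 - 330778\right) = \left(\left(52 + 358\right) - 467928\right) \left(-201367\right) = \left(410 - 467928\right) \left(-201367\right) = \left(-467518\right) \left(-201367\right) = 94142697106$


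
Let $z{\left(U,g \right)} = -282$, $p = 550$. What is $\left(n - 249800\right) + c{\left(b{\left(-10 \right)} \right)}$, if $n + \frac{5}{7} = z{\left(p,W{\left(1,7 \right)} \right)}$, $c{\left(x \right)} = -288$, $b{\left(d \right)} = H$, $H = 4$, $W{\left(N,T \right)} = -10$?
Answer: $- \frac{1752595}{7} \approx -2.5037 \cdot 10^{5}$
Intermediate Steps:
$b{\left(d \right)} = 4$
$n = - \frac{1979}{7}$ ($n = - \frac{5}{7} - 282 = - \frac{1979}{7} \approx -282.71$)
$\left(n - 249800\right) + c{\left(b{\left(-10 \right)} \right)} = \left(- \frac{1979}{7} - 249800\right) - 288 = - \frac{1750579}{7} - 288 = - \frac{1752595}{7}$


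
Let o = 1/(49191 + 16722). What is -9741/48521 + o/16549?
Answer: -10625426614096/52926427173477 ≈ -0.20076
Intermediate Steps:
o = 1/65913 ≈ 1.5172e-5
-9741/48521 + o/16549 = -9741/48521 + (1/65913)/16549 = -9741*1/48521 + (1/65913)*(1/16549) = -9741/48521 + 1/1090794237 = -10625426614096/52926427173477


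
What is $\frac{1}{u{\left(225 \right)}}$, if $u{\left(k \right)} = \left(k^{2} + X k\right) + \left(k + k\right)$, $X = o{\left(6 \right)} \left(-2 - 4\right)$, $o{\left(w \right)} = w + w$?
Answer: $\frac{1}{34875} \approx 2.8674 \cdot 10^{-5}$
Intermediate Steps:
$o{\left(w \right)} = 2 w$
$X = -72$ ($X = 2 \cdot 6 \left(-2 - 4\right) = 12 \left(-6\right) = -72$)
$u{\left(k \right)} = k^{2} - 70 k$ ($u{\left(k \right)} = \left(k^{2} - 72 k\right) + \left(k + k\right) = \left(k^{2} - 72 k\right) + 2 k = k^{2} - 70 k$)
$\frac{1}{u{\left(225 \right)}} = \frac{1}{225 \left(-70 + 225\right)} = \frac{1}{225 \cdot 155} = \frac{1}{34875}$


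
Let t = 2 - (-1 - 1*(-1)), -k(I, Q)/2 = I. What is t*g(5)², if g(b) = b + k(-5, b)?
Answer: 450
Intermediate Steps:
k(I, Q) = -2*I
t = 2 (t = 2 - (-1 + 1) = 2 - 1*0 = 2 + 0 = 2)
g(b) = 10 + b (g(b) = b - 2*(-5) = b + 10 = 10 + b)
t*g(5)² = 2*(10 + 5)² = 2*15² = 2*225 = 450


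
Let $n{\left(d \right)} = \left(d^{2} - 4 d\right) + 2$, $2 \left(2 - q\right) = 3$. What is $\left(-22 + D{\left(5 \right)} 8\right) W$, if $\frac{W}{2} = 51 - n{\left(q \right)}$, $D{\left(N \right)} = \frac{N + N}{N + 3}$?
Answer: $-1218$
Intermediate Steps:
$q = \frac{1}{2}$ ($q = 2 - \frac{3}{2} = \frac{1}{2} \approx 0.5$)
$n{\left(d \right)} = 2 + d^{2} - 4 d$
$D{\left(N \right)} = \frac{2 N}{3 + N}$
$W = \frac{203}{2}$ ($W = 2 \left(51 - \left(2 + \left(\frac{1}{2}\right)^{2} - 2\right)\right) = 2 \left(51 - \left(2 + \frac{1}{4} - 2\right)\right) = 2 \left(51 - \frac{1}{4}\right) = 2 \cdot \frac{203}{4} = \frac{203}{2} \approx 101.5$)
$\left(-22 + D{\left(5 \right)} 8\right) W = \left(-22 + 2 \cdot 5 \frac{1}{3 + 5} \cdot 8\right) \frac{203}{2} = \left(-22 + 2 \cdot 5 \cdot \frac{1}{8} \cdot 8\right) \frac{203}{2} = \left(-22 + \frac{5}{4} \cdot 8\right) \frac{203}{2} = \left(-22 + 10\right) \frac{203}{2} = \left(-12\right) \frac{203}{2} = -1218$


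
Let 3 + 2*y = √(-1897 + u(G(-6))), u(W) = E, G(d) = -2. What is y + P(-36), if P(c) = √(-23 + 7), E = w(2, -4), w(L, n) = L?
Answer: -3/2 + 4*I + I*√1895/2 ≈ -1.5 + 25.766*I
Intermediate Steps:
E = 2
u(W) = 2
P(c) = 4*I (P(c) = √(-16) = 4*I)
y = -3/2 + I*√1895/2 (y = -3/2 + √(-1897 + 2)/2 = -3/2 + √(-1895)/2 = -3/2 + (I*√1895)/2 = -3/2 + I*√1895/2 ≈ -1.5 + 21.766*I)
y + P(-36) = (-3/2 + I*√1895/2) + 4*I = -3/2 + 4*I + I*√1895/2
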